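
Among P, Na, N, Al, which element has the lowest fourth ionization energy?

P

Consider each +3 ion: P³⁺ still has 2 valence electrons; Na³⁺ is already 2 electrons into the core; N³⁺ still has 2 valence electrons; Al³⁺ is the bare [Ne] core.
Pulling an electron out of a noble-gas core costs far more than removing a remaining valence electron, so Na and Al sit at the high end of IE_4.
Valence configurations: P³⁺ [Ne]3s², N³⁺ [He]2s².
Tabulated IE_4 (kJ/mol): P 4964, Na 9543, N 7475, Al 11577.
Overall IE_4 order: P < N < Na < Al.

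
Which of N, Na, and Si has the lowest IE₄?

Si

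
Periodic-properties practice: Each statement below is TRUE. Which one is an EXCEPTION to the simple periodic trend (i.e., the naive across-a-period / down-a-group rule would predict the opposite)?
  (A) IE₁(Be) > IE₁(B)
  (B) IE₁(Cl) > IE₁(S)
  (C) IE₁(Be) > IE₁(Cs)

(A)

The general trend: first ionisation energy increases across a period and decreases down a group.
(A) Be (period 2, group 2) vs B (period 2, group 13): the stated order contradicts the simple trend.
(B) Cl (period 3, group 17) vs S (period 3, group 16): the stated order agrees with the simple trend.
(C) Be (period 2, group 2) vs Cs (period 6, group 1): the stated order agrees with the simple trend.
The exception is (A): removing B's lone 2p electron is easier than breaking Be's filled 2s².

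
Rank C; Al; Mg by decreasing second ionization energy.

C, Al, Mg

The second ionization energy removes an electron from the +1 ion. For each element: C⁺ still has 3 valence electrons; Al⁺ still has 2 valence electrons; Mg⁺ still has 1 valence electron.
All are still removing valence electrons, so compare the +1 ions as you would atoms: IE_2 generally rises across a period (higher Z_eff) and falls down a group (larger shell), subject to the usual subshell exceptions.
Valence configurations: C⁺ [He]2s²2p¹, Al⁺ [Ne]3s², Mg⁺ [Ne]3s¹.
The numbers (kJ/mol): C 2353, Al 1817, Mg 1451.
Putting it together, IE_2: Mg < Al < C.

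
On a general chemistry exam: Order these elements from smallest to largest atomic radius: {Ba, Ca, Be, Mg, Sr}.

Be < Mg < Ca < Sr < Ba

Be is in period 2, group 2; Mg is in period 3, group 2; Ca is in period 4, group 2; Sr is in period 5, group 2; Ba is in period 6, group 2.
Radius decreases left→right (rising Z_eff, same n) and increases top→bottom (higher n).
All are in group 2, so atomic radius increases down the group.
So from smallest to largest: Be < Mg < Ca < Sr < Ba.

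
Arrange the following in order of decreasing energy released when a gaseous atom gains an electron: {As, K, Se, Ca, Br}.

Br, Se, As, K, Ca

K is in period 4, group 1; Ca is in period 4, group 2; As is in period 4, group 15; Se is in period 4, group 16; Br is in period 4, group 17.
Electron affinity generally becomes more exothermic across a period toward the halogens and less exothermic down a group.
All lie in period 4; the across-period trend (electron affinity increases left to right) applies, with the exception below.
Note the exception: K has a higher electron affinity than Ca, contrary to the simple trend — adding an electron to Ca (ns²) has to open a new, higher-energy np subshell, which is unfavourable.
Approximate values (kJ/mol): K 48, Ca 2, As 78, Se 195, Br 325.
So from highest to lowest: Br > Se > As > K > Ca.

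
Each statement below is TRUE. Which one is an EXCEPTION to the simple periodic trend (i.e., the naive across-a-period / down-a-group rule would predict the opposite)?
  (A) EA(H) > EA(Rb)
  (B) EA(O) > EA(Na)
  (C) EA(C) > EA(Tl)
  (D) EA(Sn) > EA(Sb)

(D)

The general trend: electron affinity increases across a period and decreases down a group.
(A) H (period 1, group 1) vs Rb (period 5, group 1): the stated order agrees with the simple trend.
(B) O (period 2, group 16) vs Na (period 3, group 1): the stated order agrees with the simple trend.
(C) C (period 2, group 14) vs Tl (period 6, group 13): the stated order agrees with the simple trend.
(D) Sn (period 5, group 14) vs Sb (period 5, group 15): the stated order contradicts the simple trend.
The exception is (D): adding an electron to Sb's half-filled 5p³ is unfavourable, so Sn has the more exothermic EA.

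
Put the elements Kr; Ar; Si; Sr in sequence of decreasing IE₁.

Ar > Kr > Si > Sr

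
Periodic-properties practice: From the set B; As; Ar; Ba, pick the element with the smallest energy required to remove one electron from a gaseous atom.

B is in period 2, group 13; Ar is in period 3, group 18; As is in period 4, group 15; Ba is in period 6, group 2.
IE₁ increases left→right with effective nuclear charge and decreases top→bottom as the valence shell moves farther out.
Here both period and group differ, so the two effects have to be weighed against each other.
B > Ba: relative to Ba, both the across-period and down-group shifts push B's first ionization energy up.
As > B: the two effects oppose for this pair; the across-period effect wins (947 vs 801 kJ/mol).
Ar > As: relative to As, both the across-period and down-group shifts push Ar's first ionization energy up.
Tabulated first ionization energy (kJ/mol): B 801, Ar 1521, As 947, Ba 503.
The smallest energy required to remove one electron from a gaseous atom among these belongs to Ba.

Ba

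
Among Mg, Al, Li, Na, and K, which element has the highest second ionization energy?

Li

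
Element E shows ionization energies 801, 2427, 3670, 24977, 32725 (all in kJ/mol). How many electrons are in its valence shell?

Look for the largest jump between consecutive ionization energies: IE4/IE3 ≈ 6.8, far larger than any earlier ratio.
That jump marks the point where a core electron is being removed. So the atom has 3 valence electrons.

3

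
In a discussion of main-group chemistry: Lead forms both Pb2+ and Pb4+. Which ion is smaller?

Both ions have Z = 82 protons, but Pb4+ has lost more electrons, so its remaining electrons feel a larger effective nuclear charge per electron and are pulled in more tightly.
Higher positive charge → smaller ion, so Pb2+ > Pb4+.

Pb4+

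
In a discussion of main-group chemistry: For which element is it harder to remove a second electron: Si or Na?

Na

After 1 electron has been removed, what remains? Si⁺ still has 3 valence electrons; Na⁺ is the bare [Ne] core.
Breaking into a closed-shell core is much more expensive than removing a leftover valence electron — Na has the largest IE_2 here.
Tabulated IE_2 (kJ/mol): Si 1577, Na 4562.
Putting it together, IE_2: Si < Na.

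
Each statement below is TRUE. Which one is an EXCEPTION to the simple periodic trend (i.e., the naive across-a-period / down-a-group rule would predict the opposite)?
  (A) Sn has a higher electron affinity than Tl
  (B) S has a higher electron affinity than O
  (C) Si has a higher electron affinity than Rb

(B)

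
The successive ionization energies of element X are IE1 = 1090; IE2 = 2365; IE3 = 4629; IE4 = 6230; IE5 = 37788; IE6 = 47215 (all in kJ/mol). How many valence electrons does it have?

4

Look for the largest jump between consecutive ionization energies: IE5/IE4 ≈ 6.1, far larger than any earlier ratio.
That jump marks the point where a core electron is being removed. So the atom has 4 valence electrons.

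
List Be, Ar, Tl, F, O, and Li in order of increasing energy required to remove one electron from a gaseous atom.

Li < Tl < Be < O < Ar < F

Removing the outermost electron gets harder across a period and easier down a group.
Here both period and group differ, so the two effects have to be weighed against each other.
Tl > Li: period and group pull opposite ways; the across-period shift dominates (589 vs 520 kJ/mol).
Be > Tl: the two effects oppose for this pair; the down-group effect wins (900 vs 589 kJ/mol).
O > Be: O lies to the right of Be in period 2, so the across-period effect alone puts O higher.
Ar > O: period and group pull opposite ways; the across-period shift dominates (1521 vs 1314 kJ/mol).
F > Ar: the two effects oppose for this pair; the down-group effect wins (1681 vs 1521 kJ/mol).
Tabulated first ionization energy (kJ/mol): Li 520, Be 900, O 1314, F 1681, Ar 1521, Tl 589.
So from lowest to highest: Li < Tl < Be < O < Ar < F.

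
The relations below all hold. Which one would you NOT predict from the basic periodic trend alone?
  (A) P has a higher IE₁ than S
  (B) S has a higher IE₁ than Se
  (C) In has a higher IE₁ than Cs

(A)

The general trend: IE₁ increases across a period and decreases down a group.
(A) P (period 3, group 15) vs S (period 3, group 16): the stated order contradicts the simple trend.
(B) S (period 3, group 16) vs Se (period 4, group 16): the stated order agrees with the simple trend.
(C) In (period 5, group 13) vs Cs (period 6, group 1): the stated order agrees with the simple trend.
The exception is (A): S (3p⁴) ionizes more easily than half-filled P (3p³) because the paired 3p electron in S is pushed out by e⁻–e⁻ repulsion.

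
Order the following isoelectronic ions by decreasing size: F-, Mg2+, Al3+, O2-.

All of these have 10 electrons, so size is governed by nuclear charge alone: the more protons, the stronger the pull on the same electron cloud, and the smaller the ion.
Nuclear charges: Al3+ (Z=13), Mg2+ (Z=12), F- (Z=9), O2- (Z=8).
Largest to smallest: O2- > F- > Mg2+ > Al3+.

O2-, F-, Mg2+, Al3+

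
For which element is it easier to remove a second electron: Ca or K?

Ca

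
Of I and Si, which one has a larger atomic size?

Si is in period 3, group 14; I is in period 5, group 17.
Atomic radius shrinks across a period as nuclear charge pulls the same shell inward, and grows down a group as new shells are added.
Neither a single period nor a single group — weigh both effects.
I > Si: period and group pull opposite ways; the down-group shift dominates (133 vs 116 pm).
Tabulated atomic radius (pm): Si 116, I 133.
So I has the larger atomic size (I > Si).

I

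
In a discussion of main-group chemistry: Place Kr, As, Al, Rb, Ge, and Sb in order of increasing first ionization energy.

Rb < Al < Ge < Sb < As < Kr

Al is in period 3, group 13; Ge is in period 4, group 14; As is in period 4, group 15; Kr is in period 4, group 18; Rb is in period 5, group 1; Sb is in period 5, group 15.
First ionization energy rises across a period (greater Z_eff holds electrons more tightly) and falls down a group (valence electrons are farther from the nucleus).
These span different periods and groups, so the two trends combine.
Al > Rb: relative to Rb, both the across-period and down-group shifts push Al's first ionization energy up.
Ge > Al: the two effects oppose for this pair; the across-period effect wins (762 vs 578 kJ/mol).
Sb > Ge: the two effects oppose for this pair; the across-period effect wins (831 vs 762 kJ/mol).
As > Sb: As sits above Sb in group 15, so the down-group effect alone puts As higher.
Kr > As: both are in period 4; the period trend gives Kr the larger value.
Approximate values (kJ/mol): Al 578, Ge 762, As 947, Kr 1351, Rb 403, Sb 831.
So from lowest to highest: Rb < Al < Ge < Sb < As < Kr.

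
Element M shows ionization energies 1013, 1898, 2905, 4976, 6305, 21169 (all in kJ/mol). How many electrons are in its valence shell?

5

Look for the largest jump between consecutive ionization energies: IE6/IE5 ≈ 3.4, far larger than any earlier ratio.
That jump marks the point where a core electron is being removed. So the atom has 5 valence electrons.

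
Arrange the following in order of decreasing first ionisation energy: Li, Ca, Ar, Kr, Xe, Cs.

Ar, Kr, Xe, Ca, Li, Cs

Across a period the outer electron is held more tightly (higher IE₁); down a group it sits in a higher shell, more shielded, and comes off more easily.
Here both period and group differ, so the two effects have to be weighed against each other.
Li > Cs: Li sits above Cs in group 1, so the down-group effect alone puts Li higher.
Ca > Li: period and group pull opposite ways; the across-period shift dominates (590 vs 520 kJ/mol).
Xe > Ca: period and group pull opposite ways; the across-period shift dominates (1170 vs 590 kJ/mol).
Kr > Xe: Kr sits above Xe in group 18, so the down-group effect alone puts Kr higher.
Ar > Kr: Ar sits above Kr in group 18, so the down-group effect alone puts Ar higher.
Approximate values (kJ/mol): Li 520, Ar 1521, Ca 590, Kr 1351, Xe 1170, Cs 376.
So from highest to lowest: Ar > Kr > Xe > Ca > Li > Cs.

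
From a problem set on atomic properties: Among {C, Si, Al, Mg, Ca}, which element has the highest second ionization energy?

IE_2 is the cost of taking one more electron from the +1 cation: C⁺ still has 3 valence electrons; Si⁺ still has 3 valence electrons; Al⁺ still has 2 valence electrons; Mg⁺ still has 1 valence electron; Ca⁺ still has 1 valence electron.
All are still removing valence electrons, so compare the +1 ions as you would atoms: IE_2 generally rises across a period (higher Z_eff) and falls down a group (larger shell), subject to the usual subshell exceptions.
Valence configurations: C⁺ [He]2s²2p¹, Si⁺ [Ne]3s²3p¹, Al⁺ [Ne]3s², Mg⁺ [Ne]3s¹, Ca⁺ [Ar]4s¹.
Si⁺ loses a lone 3p electron whereas Al⁺ must break into a filled 3s² pair, so IE_2(Al) > IE_2(Si) even though Si has the higher nuclear charge.
Tabulated IE_2 (kJ/mol): C 2353, Si 1577, Al 1817, Mg 1451, Ca 1145.
Hence IE_2: Ca < Mg < Si < Al < C.

C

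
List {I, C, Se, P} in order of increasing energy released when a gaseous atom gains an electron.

P, C, Se, I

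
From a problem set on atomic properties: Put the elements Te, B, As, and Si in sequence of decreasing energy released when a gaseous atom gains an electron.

B is in period 2, group 13; Si is in period 3, group 14; As is in period 4, group 15; Te is in period 5, group 16.
EA tends to increase across a period and decrease down a group, though the pattern is less regular than for IE or radius.
A diagonal step moves right (one effect) and down (the opposite effect) at once.
As > B: period and group pull opposite ways; the across-period shift dominates (78 vs 27 kJ/mol).
Si > As: period and group pull opposite ways; the down-group shift dominates (134 vs 78 kJ/mol).
Te > Si: the two effects oppose for this pair; the across-period effect wins (190 vs 134 kJ/mol).
For reference (kJ/mol): B 27, Si 134, As 78, Te 190.
So from highest to lowest: Te > Si > As > B.

Te > Si > As > B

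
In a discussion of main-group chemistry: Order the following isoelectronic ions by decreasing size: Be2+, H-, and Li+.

All of these have 2 electrons, so size is governed by nuclear charge alone: the more protons, the stronger the pull on the same electron cloud, and the smaller the ion.
Nuclear charges: Be2+ (Z=4), Li+ (Z=3), H- (Z=1).
Largest to smallest: H- > Li+ > Be2+.

H- > Li+ > Be2+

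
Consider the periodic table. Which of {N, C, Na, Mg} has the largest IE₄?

Consider each +3 ion: N³⁺ still has 2 valence electrons; C³⁺ still has 1 valence electron; Na³⁺ is already 2 electrons into the core; Mg³⁺ is already 1 electron into the core.
Breaking into a closed-shell core is much more expensive than removing a leftover valence electron — Na and Mg have the largest IE_4 here.
Valence configurations: N³⁺ [He]2s², C³⁺ [He]2s¹.
Tabulated IE_4 (kJ/mol): N 7475, C 6223, Na 9543, Mg 10543.
So the fourth ionization energies run C < N < Na < Mg.

Mg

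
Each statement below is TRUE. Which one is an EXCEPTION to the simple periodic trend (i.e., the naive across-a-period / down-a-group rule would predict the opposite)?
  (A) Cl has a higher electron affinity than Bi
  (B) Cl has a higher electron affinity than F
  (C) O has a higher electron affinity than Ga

(B)

The general trend: electron affinity increases across a period and decreases down a group.
(A) Cl (period 3, group 17) vs Bi (period 6, group 15): the stated order agrees with the simple trend.
(B) Cl (period 3, group 17) vs F (period 2, group 17): the stated order contradicts the simple trend.
(C) O (period 2, group 16) vs Ga (period 4, group 13): the stated order agrees with the simple trend.
The exception is (B): F's small 2p subshell makes the incoming electron feel strong e⁻–e⁻ repulsion, so Cl actually releases more energy on gaining an electron.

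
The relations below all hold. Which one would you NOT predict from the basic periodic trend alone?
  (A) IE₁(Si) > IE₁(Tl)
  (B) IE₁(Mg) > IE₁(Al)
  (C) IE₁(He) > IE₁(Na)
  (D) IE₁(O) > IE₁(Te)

(B)

The general trend: first ionization energy increases across a period and decreases down a group.
(A) Si (period 3, group 14) vs Tl (period 6, group 13): the stated order agrees with the simple trend.
(B) Mg (period 3, group 2) vs Al (period 3, group 13): the stated order contradicts the simple trend.
(C) He (period 1, group 18) vs Na (period 3, group 1): the stated order agrees with the simple trend.
(D) O (period 2, group 16) vs Te (period 5, group 16): the stated order agrees with the simple trend.
The exception is (B): Al's single 3p electron is easier to remove than one from Mg's filled 3s².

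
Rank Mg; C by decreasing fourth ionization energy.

Consider each +3 ion: Mg³⁺ is already 1 electron into the core; C³⁺ still has 1 valence electron.
Pulling an electron out of a noble-gas core costs far more than removing a remaining valence electron, so Mg sits at the high end of IE_4.
The numbers (kJ/mol): Mg 10543, C 6223.
Overall IE_4 order: C < Mg.

Mg > C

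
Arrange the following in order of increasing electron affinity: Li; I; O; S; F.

Li is in period 2, group 1; O is in period 2, group 16; F is in period 2, group 17; S is in period 3, group 16; I is in period 5, group 17.
Electron affinity generally becomes more exothermic across a period toward the halogens and less exothermic down a group.
Neither a single period nor a single group — weigh both effects.
O > Li: O lies to the right of Li in period 2, so the across-period effect alone puts O higher.
S > O: this pair runs against the simple trend — see the exception note.
I > S: the two effects oppose for this pair; the across-period effect wins (295 vs 200 kJ/mol).
F > I: F sits above I in group 17, so the down-group effect alone puts F higher.
Note the exception: S has a higher electron affinity than O, contrary to the simple trend — the compact 2p subshell of O repels the added electron more than S's larger 3p does.
Approximate values (kJ/mol): Li 60, O 141, F 328, S 200, I 295.
So from lowest to highest: Li < O < S < I < F.

Li < O < S < I < F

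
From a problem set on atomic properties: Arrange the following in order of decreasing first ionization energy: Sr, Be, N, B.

N, Be, B, Sr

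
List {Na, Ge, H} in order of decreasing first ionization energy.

H is in period 1, group 1; Na is in period 3, group 1; Ge is in period 4, group 14.
First ionization energy rises across a period (greater Z_eff holds electrons more tightly) and falls down a group (valence electrons are farther from the nucleus).
Neither a single period nor a single group — weigh both effects.
Ge > Na: period and group pull opposite ways; the across-period shift dominates (762 vs 496 kJ/mol).
H > Ge: period and group pull opposite ways; the down-group shift dominates (1312 vs 762 kJ/mol).
Approximate values (kJ/mol): H 1312, Na 496, Ge 762.
So from highest to lowest: H > Ge > Na.

H > Ge > Na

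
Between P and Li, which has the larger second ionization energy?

Li

The second ionization energy removes an electron from the +1 ion. For each element: P⁺ still has 4 valence electrons; Li⁺ is the bare [He] core.
Core electrons are held far more tightly than valence electrons, so Li tops the IE_2 order.
Tabulated IE_2 (kJ/mol): P 1907, Li 7298.
Overall IE_2 order: P < Li.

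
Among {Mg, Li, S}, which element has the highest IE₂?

Li

Consider each +1 ion: Mg⁺ still has 1 valence electron; Li⁺ is the bare [He] core; S⁺ still has 5 valence electrons.
Core electrons are held far more tightly than valence electrons, so Li tops the IE_2 order.
Valence configurations: Mg⁺ [Ne]3s¹, S⁺ [Ne]3s²3p³.
The numbers (kJ/mol): Mg 1451, Li 7298, S 2252.
So the second ionization energies run Mg < S < Li.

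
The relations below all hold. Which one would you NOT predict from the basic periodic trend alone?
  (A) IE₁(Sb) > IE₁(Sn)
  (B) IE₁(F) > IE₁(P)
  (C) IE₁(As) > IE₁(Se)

The general trend: IE₁ increases across a period and decreases down a group.
(A) Sb (period 5, group 15) vs Sn (period 5, group 14): the stated order agrees with the simple trend.
(B) F (period 2, group 17) vs P (period 3, group 15): the stated order agrees with the simple trend.
(C) As (period 4, group 15) vs Se (period 4, group 16): the stated order contradicts the simple trend.
The exception is (C): Se (4p⁴) ionizes more easily than half-filled As (4p³).

(C)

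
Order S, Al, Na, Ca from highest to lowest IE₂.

The second ionization energy removes an electron from the +1 ion. For each element: S⁺ still has 5 valence electrons; Al⁺ still has 2 valence electrons; Na⁺ is the bare [Ne] core; Ca⁺ still has 1 valence electron.
Breaking into a closed-shell core is much more expensive than removing a leftover valence electron — Na has the largest IE_2 here.
Valence configurations: S⁺ [Ne]3s²3p³, Al⁺ [Ne]3s², Ca⁺ [Ar]4s¹.
Approximate IE_2 values (kJ/mol): S 2252, Al 1817, Na 4562, Ca 1145.
So the second ionization energies run Ca < Al < S < Na.

Na, S, Al, Ca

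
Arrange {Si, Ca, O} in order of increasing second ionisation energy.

Ca < Si < O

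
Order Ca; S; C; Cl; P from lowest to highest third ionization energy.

P, S, Cl, C, Ca

IE_3 is the cost of taking one more electron from the +2 cation: Ca²⁺ is the bare [Ar] core; S²⁺ still has 4 valence electrons; C²⁺ still has 2 valence electrons; Cl²⁺ still has 5 valence electrons; P²⁺ still has 3 valence electrons.
Breaking into a closed-shell core is much more expensive than removing a leftover valence electron — Ca has the largest IE_3 here.
Valence configurations: S²⁺ [Ne]3s²3p², C²⁺ [He]2s², Cl²⁺ [Ne]3s²3p³, P²⁺ [Ne]3s²3p¹.
The numbers (kJ/mol): Ca 4912, S 3357, C 4620, Cl 3822, P 2914.
Hence IE_3: P < S < Cl < C < Ca.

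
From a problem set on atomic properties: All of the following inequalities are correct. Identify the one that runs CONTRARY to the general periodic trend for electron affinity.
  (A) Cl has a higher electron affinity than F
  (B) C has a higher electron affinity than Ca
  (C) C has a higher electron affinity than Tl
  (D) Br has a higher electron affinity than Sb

(A)

The general trend: electron affinity increases across a period and decreases down a group.
(A) Cl (period 3, group 17) vs F (period 2, group 17): the stated order contradicts the simple trend.
(B) C (period 2, group 14) vs Ca (period 4, group 2): the stated order agrees with the simple trend.
(C) C (period 2, group 14) vs Tl (period 6, group 13): the stated order agrees with the simple trend.
(D) Br (period 4, group 17) vs Sb (period 5, group 15): the stated order agrees with the simple trend.
The exception is (A): F's small 2p subshell makes the incoming electron feel strong e⁻–e⁻ repulsion, so Cl actually releases more energy on gaining an electron.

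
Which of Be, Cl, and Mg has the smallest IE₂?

Mg

After 1 electron has been removed, what remains? Be⁺ still has 1 valence electron; Cl⁺ still has 6 valence electrons; Mg⁺ still has 1 valence electron.
All are still removing valence electrons, so compare the +1 ions as you would atoms: IE_2 generally rises across a period (higher Z_eff) and falls down a group (larger shell), subject to the usual subshell exceptions.
Valence configurations: Be⁺ [He]2s¹, Cl⁺ [Ne]3s²3p⁴, Mg⁺ [Ne]3s¹.
Tabulated IE_2 (kJ/mol): Be 1757, Cl 2298, Mg 1451.
So the second ionization energies run Mg < Be < Cl.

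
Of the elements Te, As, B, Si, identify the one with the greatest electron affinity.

Te

B is in period 2, group 13; Si is in period 3, group 14; As is in period 4, group 15; Te is in period 5, group 16.
EA tends to increase across a period and decrease down a group, though the pattern is less regular than for IE or radius.
These sit on a diagonal, where the across-period and down-group effects partly cancel.
As > B: the two effects oppose for this pair; the across-period effect wins (78 vs 27 kJ/mol).
Si > As: period and group pull opposite ways; the down-group shift dominates (134 vs 78 kJ/mol).
Te > Si: period and group pull opposite ways; the across-period shift dominates (190 vs 134 kJ/mol).
Approximate values (kJ/mol): B 27, Si 134, As 78, Te 190.
The greatest electron affinity among these belongs to Te.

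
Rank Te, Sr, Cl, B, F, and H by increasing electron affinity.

Sr, B, H, Te, F, Cl

H is in period 1, group 1; B is in period 2, group 13; F is in period 2, group 17; Cl is in period 3, group 17; Sr is in period 5, group 2; Te is in period 5, group 16.
Atoms with high Z_eff and room in the valence shell (especially the halogens) have the most exothermic electron affinities.
Here both period and group differ, so the two effects have to be weighed against each other.
B > Sr: both effects reinforce here, so B is clearly the higher of the two.
H > B: period and group pull opposite ways; the down-group shift dominates (73 vs 27 kJ/mol).
Te > H: the two effects oppose for this pair; the across-period effect wins (190 vs 73 kJ/mol).
F > Te: both effects reinforce here, so F is clearly the higher of the two.
Cl > F: this pair runs against the simple trend — see the exception note.
Note the exception: Cl has a higher electron affinity than F, contrary to the simple trend — F's small 2p subshell makes the incoming electron feel strong e⁻–e⁻ repulsion, so Cl actually releases more energy on gaining an electron.
Tabulated electron affinity (kJ/mol): H 73, B 27, F 328, Cl 349, Sr 5, Te 190.
So from lowest to highest: Sr < B < H < Te < F < Cl.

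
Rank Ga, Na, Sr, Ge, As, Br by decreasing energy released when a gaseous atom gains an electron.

Na is in period 3, group 1; Ga is in period 4, group 13; Ge is in period 4, group 14; As is in period 4, group 15; Br is in period 4, group 17; Sr is in period 5, group 2.
Atoms with high Z_eff and room in the valence shell (especially the halogens) have the most exothermic electron affinities.
These span different periods and groups, so the two trends combine.
Ga > Sr: relative to Sr, both the across-period and down-group shifts push Ga's electron affinity up.
Na > Ga: period and group pull opposite ways; the down-group shift dominates (53 vs 29 kJ/mol).
As > Na: the two effects oppose for this pair; the across-period effect wins (78 vs 53 kJ/mol).
Ge > As: this pair runs against the simple trend — see the exception note.
Br > Ge: Br lies to the right of Ge in period 4, so the across-period effect alone puts Br higher.
Note the exception: Ge has a higher electron affinity than As, contrary to the simple trend — adding an electron to As's half-filled 4p³ is unfavourable, so Ge (4p²) has the more exothermic EA.
Tabulated electron affinity (kJ/mol): Na 53, Ga 29, Ge 119, As 78, Br 325, Sr 5.
So from highest to lowest: Br > Ge > As > Na > Ga > Sr.

Br > Ge > As > Na > Ga > Sr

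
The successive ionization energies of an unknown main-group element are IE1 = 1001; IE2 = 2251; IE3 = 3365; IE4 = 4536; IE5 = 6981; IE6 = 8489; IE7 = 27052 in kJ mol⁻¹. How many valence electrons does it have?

6

Look for the largest jump between consecutive ionization energies: IE7/IE6 ≈ 3.2, far larger than any earlier ratio.
That jump marks the point where a core electron is being removed. So the atom has 6 valence electrons.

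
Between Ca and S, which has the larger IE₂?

S

The second ionization energy removes an electron from the +1 ion. For each element: Ca⁺ still has 1 valence electron; S⁺ still has 5 valence electrons.
All are still removing valence electrons, so compare the +1 ions as you would atoms: IE_2 generally rises across a period (higher Z_eff) and falls down a group (larger shell), subject to the usual subshell exceptions.
Valence configurations: Ca⁺ [Ar]4s¹, S⁺ [Ne]3s²3p³.
The numbers (kJ/mol): Ca 1145, S 2252.
Overall IE_2 order: Ca < S.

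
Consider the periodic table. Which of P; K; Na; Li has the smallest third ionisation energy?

P

IE_3 is the cost of taking one more electron from the +2 cation: P²⁺ still has 3 valence electrons; K²⁺ is already 1 electron into the core; Na²⁺ is already 1 electron into the core; Li²⁺ is already 1 electron into the core.
Core electrons are held far more tightly than valence electrons, so K, Na and Li top the IE_3 order.
The numbers (kJ/mol): P 2914, K 4420, Na 6910, Li 11815.
Hence IE_3: P < K < Na < Li.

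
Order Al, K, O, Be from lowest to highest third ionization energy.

Consider each +2 ion: Al²⁺ still has 1 valence electron; K²⁺ is already 1 electron into the core; O²⁺ still has 4 valence electrons; Be²⁺ is the bare [He] core.
Usually core removal costs more than valence removal, but here the competition is close: a tightly held n=2 valence electron can cost more to remove than an n=3 core electron, so the actual values have to decide it.
Valence configurations: Al²⁺ [Ne]3s¹, O²⁺ [He]2s²2p².
Approximate IE_3 values (kJ/mol): Al 2745, K 4420, O 5300, Be 14849.
Overall IE_3 order: Al < K < O < Be.

Al < K < O < Be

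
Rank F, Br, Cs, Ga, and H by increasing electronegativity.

Cs < Ga < H < Br < F

Atoms toward the upper right of the periodic table pull bonding electrons most strongly.
Here both period and group differ, so the two effects have to be weighed against each other.
Ga > Cs: both effects reinforce here, so Ga is clearly the higher of the two.
H > Ga: the two effects oppose for this pair; the down-group effect wins (2.20 vs 1.81).
Br > H: the two effects oppose for this pair; the across-period effect wins (2.96 vs 2.20).
F > Br: they share group 17; the group trend gives F the larger value.
Approximate values (Pauling): H 2.20, F 3.98, Ga 1.81, Br 2.96, Cs 0.79.
So from lowest to highest: Cs < Ga < H < Br < F.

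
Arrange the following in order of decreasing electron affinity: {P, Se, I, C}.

I, Se, C, P

C is in period 2, group 14; P is in period 3, group 15; Se is in period 4, group 16; I is in period 5, group 17.
Atoms with high Z_eff and room in the valence shell (especially the halogens) have the most exothermic electron affinities.
These sit on a diagonal, where the across-period and down-group effects partly cancel.
C > P: the two effects oppose for this pair; the down-group effect wins (122 vs 72 kJ/mol).
Se > C: the two effects oppose for this pair; the across-period effect wins (195 vs 122 kJ/mol).
I > Se: the two effects oppose for this pair; the across-period effect wins (295 vs 195 kJ/mol).
Tabulated electron affinity (kJ/mol): C 122, P 72, Se 195, I 295.
So from highest to lowest: I > Se > C > P.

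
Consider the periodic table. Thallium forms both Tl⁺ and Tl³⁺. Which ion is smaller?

Both ions have Z = 81 protons, but Tl³⁺ has lost more electrons, so its remaining electrons feel a larger effective nuclear charge per electron and are pulled in more tightly.
Higher positive charge → smaller ion, so Tl⁺ > Tl³⁺.

Tl³⁺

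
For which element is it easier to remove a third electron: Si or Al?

Al

After 2 electrons have been removed, what remains? Si²⁺ still has 2 valence electrons; Al²⁺ still has 1 valence electron.
All are still removing valence electrons, so compare the +2 ions as you would atoms: IE_3 generally rises across a period (higher Z_eff) and falls down a group (larger shell), subject to the usual subshell exceptions.
Valence configurations: Si²⁺ [Ne]3s², Al²⁺ [Ne]3s¹.
Tabulated IE_3 (kJ/mol): Si 3232, Al 2745.
Hence IE_3: Al < Si.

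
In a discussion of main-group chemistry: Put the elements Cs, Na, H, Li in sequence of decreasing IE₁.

H, Li, Na, Cs

H is in period 1, group 1; Li is in period 2, group 1; Na is in period 3, group 1; Cs is in period 6, group 1.
IE₁ increases left→right with effective nuclear charge and decreases top→bottom as the valence shell moves farther out.
All are in group 1, so first ionization energy increases up the group.
So from highest to lowest: H > Li > Na > Cs.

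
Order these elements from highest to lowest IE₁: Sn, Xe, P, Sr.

Xe > P > Sn > Sr

Across a period the outer electron is held more tightly (higher IE₁); down a group it sits in a higher shell, more shielded, and comes off more easily.
Neither a single period nor a single group — weigh both effects.
Sn > Sr: both are in period 5; the period trend gives Sn the larger value.
P > Sn: both effects reinforce here, so P is clearly the higher of the two.
Xe > P: period and group pull opposite ways; the across-period shift dominates (1170 vs 1012 kJ/mol).
For reference (kJ/mol): P 1012, Sr 550, Sn 709, Xe 1170.
So from highest to lowest: Xe > P > Sn > Sr.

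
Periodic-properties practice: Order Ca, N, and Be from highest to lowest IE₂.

IE_2 is the cost of taking one more electron from the +1 cation: Ca⁺ still has 1 valence electron; N⁺ still has 4 valence electrons; Be⁺ still has 1 valence electron.
All are still removing valence electrons, so compare the +1 ions as you would atoms: IE_2 generally rises across a period (higher Z_eff) and falls down a group (larger shell), subject to the usual subshell exceptions.
Valence configurations: Ca⁺ [Ar]4s¹, N⁺ [He]2s²2p², Be⁺ [He]2s¹.
The numbers (kJ/mol): Ca 1145, N 2856, Be 1757.
Putting it together, IE_2: Ca < Be < N.

N, Be, Ca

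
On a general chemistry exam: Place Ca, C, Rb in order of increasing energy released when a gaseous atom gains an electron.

C is in period 2, group 14; Ca is in period 4, group 2; Rb is in period 5, group 1.
Adding an electron releases more energy for atoms nearer the top right (short of the noble gases).
Here both period and group differ, so the two effects have to be weighed against each other.
Rb > Ca: this pair runs against the simple trend — see the exception note.
C > Rb: relative to Rb, both the across-period and down-group shifts push C's electron affinity up.
Note the exception: Rb has a higher electron affinity than Ca, contrary to the simple trend — adding an electron to Ca (ns²) has to open a new, higher-energy np subshell, which is unfavourable.
Tabulated electron affinity (kJ/mol): C 122, Ca 2, Rb 47.
So from lowest to highest: Ca < Rb < C.

Ca < Rb < C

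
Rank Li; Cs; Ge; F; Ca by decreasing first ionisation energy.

F > Ge > Ca > Li > Cs

Li is in period 2, group 1; F is in period 2, group 17; Ca is in period 4, group 2; Ge is in period 4, group 14; Cs is in period 6, group 1.
Across a period the outer electron is held more tightly (higher IE₁); down a group it sits in a higher shell, more shielded, and comes off more easily.
These span different periods and groups, so the two trends combine.
Li > Cs: Li sits above Cs in group 1, so the down-group effect alone puts Li higher.
Ca > Li: period and group pull opposite ways; the across-period shift dominates (590 vs 520 kJ/mol).
Ge > Ca: both are in period 4; the period trend gives Ge the larger value.
F > Ge: both effects reinforce here, so F is clearly the higher of the two.
Approximate values (kJ/mol): Li 520, F 1681, Ca 590, Ge 762, Cs 376.
So from highest to lowest: F > Ge > Ca > Li > Cs.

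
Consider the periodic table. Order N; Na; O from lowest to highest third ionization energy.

The third ionization energy removes an electron from the +2 ion. For each element: N²⁺ still has 3 valence electrons; Na²⁺ is already 1 electron into the core; O²⁺ still has 4 valence electrons.
Core electrons are held far more tightly than valence electrons, so Na tops the IE_3 order.
Valence configurations: N²⁺ [He]2s²2p¹, O²⁺ [He]2s²2p².
Tabulated IE_3 (kJ/mol): N 4578, Na 6910, O 5300.
So the third ionization energies run N < O < Na.

N < O < Na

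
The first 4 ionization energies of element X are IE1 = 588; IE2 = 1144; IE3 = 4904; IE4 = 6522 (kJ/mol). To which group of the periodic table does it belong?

Look for the largest jump between consecutive ionization energies: IE3/IE2 ≈ 4.3, far larger than any earlier ratio.
That jump marks the point where a core electron is being removed. So the atom has 2 valence electrons.
A main-group element with 2 valence electrons is in group 2.

Group 2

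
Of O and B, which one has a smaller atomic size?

B is in period 2, group 13; O is in period 2, group 16.
Moving right in a period, electrons are added to the same shell under a stronger nuclear pull, so atoms get smaller; moving down, a new shell is opened and atoms get larger.
All lie in period 2, so atomic radius increases right to left.
So O has the smaller atomic size (O < B).

O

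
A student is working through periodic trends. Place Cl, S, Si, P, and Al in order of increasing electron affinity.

Al < P < Si < S < Cl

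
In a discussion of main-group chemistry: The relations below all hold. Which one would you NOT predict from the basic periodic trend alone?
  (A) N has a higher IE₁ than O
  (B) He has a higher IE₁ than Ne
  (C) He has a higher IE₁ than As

The general trend: IE₁ increases across a period and decreases down a group.
(A) N (period 2, group 15) vs O (period 2, group 16): the stated order contradicts the simple trend.
(B) He (period 1, group 18) vs Ne (period 2, group 18): the stated order agrees with the simple trend.
(C) He (period 1, group 18) vs As (period 4, group 15): the stated order agrees with the simple trend.
The exception is (A): pairing an electron in O's 2p⁴ costs repulsion energy, so O ionizes more easily than half-filled N (2p³).

(A)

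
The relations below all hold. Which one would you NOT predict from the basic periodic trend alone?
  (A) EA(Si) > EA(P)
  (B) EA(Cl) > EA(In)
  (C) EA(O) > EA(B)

The general trend: electron affinity increases across a period and decreases down a group.
(A) Si (period 3, group 14) vs P (period 3, group 15): the stated order contradicts the simple trend.
(B) Cl (period 3, group 17) vs In (period 5, group 13): the stated order agrees with the simple trend.
(C) O (period 2, group 16) vs B (period 2, group 13): the stated order agrees with the simple trend.
The exception is (A): adding an electron to P's half-filled 3p³ is unfavourable, so Si (3p²) has the more exothermic EA.

(A)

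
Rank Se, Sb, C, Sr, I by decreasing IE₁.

C > I > Se > Sb > Sr

Across a period the outer electron is held more tightly (higher IE₁); down a group it sits in a higher shell, more shielded, and comes off more easily.
These span different periods and groups, so the two trends combine.
Sb > Sr: both are in period 5; the period trend gives Sb the larger value.
Se > Sb: relative to Sb, both the across-period and down-group shifts push Se's first ionization energy up.
I > Se: period and group pull opposite ways; the across-period shift dominates (1008 vs 941 kJ/mol).
C > I: the two effects oppose for this pair; the down-group effect wins (1086 vs 1008 kJ/mol).
Tabulated first ionization energy (kJ/mol): C 1086, Se 941, Sr 550, Sb 831, I 1008.
So from highest to lowest: C > I > Se > Sb > Sr.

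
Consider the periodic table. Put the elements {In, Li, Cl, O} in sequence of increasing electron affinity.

In < Li < O < Cl

Li is in period 2, group 1; O is in period 2, group 16; Cl is in period 3, group 17; In is in period 5, group 13.
EA tends to increase across a period and decrease down a group, though the pattern is less regular than for IE or radius.
These span different periods and groups, so the two trends combine.
Li > In: period and group pull opposite ways; the down-group shift dominates (60 vs 29 kJ/mol).
O > Li: O lies to the right of Li in period 2, so the across-period effect alone puts O higher.
Cl > O: period and group pull opposite ways; the across-period shift dominates (349 vs 141 kJ/mol).
Approximate values (kJ/mol): Li 60, O 141, Cl 349, In 29.
So from lowest to highest: In < Li < O < Cl.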